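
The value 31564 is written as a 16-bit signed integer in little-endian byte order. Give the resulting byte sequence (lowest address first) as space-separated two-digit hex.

31564 in hexadecimal, padded to 16 bits, is 0x7B4C.
Split into bytes (most-significant first): 7B 4C.
In little-endian order the low byte comes first in memory.
So at ascending addresses the bytes are 4C 7B.

4C 7B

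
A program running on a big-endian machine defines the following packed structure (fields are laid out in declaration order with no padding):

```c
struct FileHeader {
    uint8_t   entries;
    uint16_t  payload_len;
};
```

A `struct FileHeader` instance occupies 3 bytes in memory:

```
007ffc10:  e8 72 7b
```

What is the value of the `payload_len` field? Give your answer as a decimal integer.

`payload_len` follows `entries` (1 byte), so it starts at byte offset 1 and occupies 2 bytes.
Bytes at offsets 1..2: 72 7B.
In big-endian order the high byte comes first in memory.
The bytes are already most-significant first: 0x727B.
0x727B = 29307.

29307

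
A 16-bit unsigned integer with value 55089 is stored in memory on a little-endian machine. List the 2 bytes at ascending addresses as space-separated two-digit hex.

31 D7

55089 in hexadecimal, padded to 16 bits, is 0xD731.
Split into bytes (most-significant first): D7 31.
Little-endian: lowest address holds the least-significant byte.
So at ascending addresses the bytes are 31 D7.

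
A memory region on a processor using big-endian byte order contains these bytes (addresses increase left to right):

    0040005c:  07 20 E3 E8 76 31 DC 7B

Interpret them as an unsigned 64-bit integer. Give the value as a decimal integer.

513660945075133563

Big-endian stores the most-significant byte at the lowest address.
The bytes are already most-significant first: 0x0720E3E87631DC7B.
0x0720E3E87631DC7B = 513660945075133563.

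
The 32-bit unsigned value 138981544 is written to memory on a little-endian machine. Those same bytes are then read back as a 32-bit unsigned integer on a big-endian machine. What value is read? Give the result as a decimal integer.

2830125064

138981544 in 32-bit hexadecimal is 0x0848B0A8.
Stored little-endian, the bytes at ascending addresses are A8 B0 48 08.
Read back as big-endian, the last byte is least significant, giving 0xA8B04808.
0xA8B04808 = 2830125064.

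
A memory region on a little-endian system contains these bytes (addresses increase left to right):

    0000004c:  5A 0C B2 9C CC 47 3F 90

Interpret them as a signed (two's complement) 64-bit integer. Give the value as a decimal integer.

Little-endian stores the least-significant byte at the lowest address.
Reassemble most-significant byte first: 90 3F 47 CC 9C B2 0C 5A → 0x903F47CC9CB20C5A.
Top bit is set, so as a signed 64-bit value this is 0x903F47CC9CB20C5A − 2^64 = -8052638664587342758.

-8052638664587342758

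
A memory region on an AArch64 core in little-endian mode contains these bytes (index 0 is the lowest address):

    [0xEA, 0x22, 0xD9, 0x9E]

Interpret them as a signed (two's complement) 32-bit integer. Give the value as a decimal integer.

-1629936918

Little-endian: lowest address holds the least-significant byte.
Reassemble most-significant byte first: 9E D9 22 EA → 0x9ED922EA.
Top bit is set, so as a signed 32-bit value this is 0x9ED922EA − 2^32 = -1629936918.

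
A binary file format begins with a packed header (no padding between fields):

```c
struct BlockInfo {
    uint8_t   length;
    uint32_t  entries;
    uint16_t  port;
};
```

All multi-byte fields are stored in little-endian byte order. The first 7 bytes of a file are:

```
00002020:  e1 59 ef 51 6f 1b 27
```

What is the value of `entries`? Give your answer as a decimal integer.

1867640665

`entries` follows `length` (1 byte), so it starts at byte offset 1 and occupies 4 bytes.
Bytes at offsets 1..4: 59 EF 51 6F.
In little-endian order the low byte comes first in memory.
Reassemble most-significant byte first: 6F 51 EF 59 → 0x6F51EF59.
0x6F51EF59 = 1867640665.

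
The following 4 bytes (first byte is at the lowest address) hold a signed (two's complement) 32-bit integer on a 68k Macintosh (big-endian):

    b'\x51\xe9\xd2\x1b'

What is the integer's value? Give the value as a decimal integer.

Big-endian: lowest address holds the most-significant byte.
The bytes are already most-significant first: 0x51E9D21B.
0x51E9D21B = 1374278171.

1374278171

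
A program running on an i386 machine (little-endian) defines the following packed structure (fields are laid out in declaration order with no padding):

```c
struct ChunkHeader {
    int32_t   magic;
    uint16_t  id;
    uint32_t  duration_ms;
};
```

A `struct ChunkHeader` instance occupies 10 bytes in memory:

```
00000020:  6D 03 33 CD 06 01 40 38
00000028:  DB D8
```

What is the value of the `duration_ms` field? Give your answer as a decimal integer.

`duration_ms` follows `magic` (4 B), `id` (2 B), so it starts at offset 4 + 2 = 6 and occupies 4 bytes.
Bytes at offsets 6..9: 40 38 DB D8.
In little-endian order the low byte comes first in memory.
Reassemble most-significant byte first: D8 DB 38 40 → 0xD8DB3840.
0xD8DB3840 = 3638245440.

3638245440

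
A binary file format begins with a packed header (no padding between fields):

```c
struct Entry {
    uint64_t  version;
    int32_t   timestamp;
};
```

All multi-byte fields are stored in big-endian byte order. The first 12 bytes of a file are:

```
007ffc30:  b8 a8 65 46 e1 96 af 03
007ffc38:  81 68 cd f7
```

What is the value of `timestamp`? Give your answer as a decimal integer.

-2123837961

`timestamp` follows `version` (8 bytes), so it starts at byte offset 8 and occupies 4 bytes.
Bytes at offsets 8..11: 81 68 CD F7.
In big-endian order the high byte comes first in memory.
The bytes are already most-significant first: 0x8168CDF7.
Top bit is set, so as a signed 32-bit value this is 0x8168CDF7 − 2^32 = -2123837961.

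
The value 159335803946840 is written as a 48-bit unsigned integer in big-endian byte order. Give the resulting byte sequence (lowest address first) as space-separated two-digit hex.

159335803946840 in hexadecimal, padded to 48 bits, is 0x90EA41FE8758.
Split into bytes (most-significant first): 90 EA 41 FE 87 58.
In big-endian order the high byte comes first in memory.
So the memory order matches the most-significant-first order: 90 EA 41 FE 87 58.

90 EA 41 FE 87 58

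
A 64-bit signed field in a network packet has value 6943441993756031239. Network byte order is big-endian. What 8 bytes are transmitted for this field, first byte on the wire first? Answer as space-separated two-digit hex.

60 5C 0F B4 94 5B B9 07

6943441993756031239 in hexadecimal, padded to 64 bits, is 0x605C0FB4945BB907.
Split into bytes (most-significant first): 60 5C 0F B4 94 5B B9 07.
Big-endian stores the most-significant byte at the lowest address.
So the memory order matches the most-significant-first order: 60 5C 0F B4 94 5B B9 07.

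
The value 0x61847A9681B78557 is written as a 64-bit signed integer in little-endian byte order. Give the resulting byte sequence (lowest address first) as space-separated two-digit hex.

57 85 B7 81 96 7A 84 61

Split into bytes (most-significant first): 61 84 7A 96 81 B7 85 57.
Little-endian: lowest address holds the least-significant byte.
So at ascending addresses the bytes are 57 85 B7 81 96 7A 84 61.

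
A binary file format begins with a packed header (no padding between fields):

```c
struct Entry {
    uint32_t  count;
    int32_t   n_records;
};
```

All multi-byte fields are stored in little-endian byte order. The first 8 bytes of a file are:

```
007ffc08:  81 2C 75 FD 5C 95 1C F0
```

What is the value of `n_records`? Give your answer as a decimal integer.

`n_records` follows `count` (4 bytes), so it starts at byte offset 4 and occupies 4 bytes.
Bytes at offsets 4..7: 5C 95 1C F0.
Little-endian: lowest address holds the least-significant byte.
Reassemble most-significant byte first: F0 1C 95 5C → 0xF01C955C.
Top bit is set, so as a signed 32-bit value this is 0xF01C955C − 2^32 = -266562212.

-266562212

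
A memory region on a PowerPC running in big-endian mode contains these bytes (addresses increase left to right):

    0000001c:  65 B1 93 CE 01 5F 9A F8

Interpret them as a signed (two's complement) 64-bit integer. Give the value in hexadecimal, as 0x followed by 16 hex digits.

0x65B193CE015F9AF8

In big-endian order the high byte comes first in memory.
The bytes are already most-significant first: 0x65B193CE015F9AF8.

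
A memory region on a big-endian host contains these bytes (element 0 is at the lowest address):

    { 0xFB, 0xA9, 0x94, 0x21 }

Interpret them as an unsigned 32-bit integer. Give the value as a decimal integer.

4222194721

In big-endian order the high byte comes first in memory.
The bytes are already most-significant first: 0xFBA99421.
0xFBA99421 = 4222194721.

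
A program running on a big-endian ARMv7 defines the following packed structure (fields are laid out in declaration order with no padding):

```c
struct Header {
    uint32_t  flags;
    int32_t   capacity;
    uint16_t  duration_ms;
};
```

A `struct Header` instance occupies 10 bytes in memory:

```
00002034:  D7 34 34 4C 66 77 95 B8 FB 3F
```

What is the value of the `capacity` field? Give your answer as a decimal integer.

`capacity` follows `flags` (4 bytes), so it starts at byte offset 4 and occupies 4 bytes.
Bytes at offsets 4..7: 66 77 95 B8.
Big-endian stores the most-significant byte at the lowest address.
The bytes are already most-significant first: 0x667795B8.
0x667795B8 = 1719113144.

1719113144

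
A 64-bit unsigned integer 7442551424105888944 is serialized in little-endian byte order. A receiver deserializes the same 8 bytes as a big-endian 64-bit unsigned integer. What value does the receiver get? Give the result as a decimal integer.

12735168745635400039

7442551424105888944 in 64-bit hexadecimal is 0x674941168068BCB0.
Stored little-endian, the bytes at ascending addresses are B0 BC 68 80 16 41 49 67.
Read back as big-endian, the last byte is least significant, giving 0xB0BC688016414967.
0xB0BC688016414967 = 12735168745635400039.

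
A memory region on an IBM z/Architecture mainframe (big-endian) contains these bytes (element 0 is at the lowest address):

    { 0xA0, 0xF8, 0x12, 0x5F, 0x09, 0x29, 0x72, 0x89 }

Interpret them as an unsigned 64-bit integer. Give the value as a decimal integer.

11599041039677616777

In big-endian order the high byte comes first in memory.
The bytes are already most-significant first: 0xA0F8125F09297289.
0xA0F8125F09297289 = 11599041039677616777.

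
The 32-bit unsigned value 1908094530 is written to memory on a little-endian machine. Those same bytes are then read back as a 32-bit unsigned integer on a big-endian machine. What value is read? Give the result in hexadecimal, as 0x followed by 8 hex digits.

0x4236BB71

1908094530 in 32-bit hexadecimal is 0x71BB3642.
Stored little-endian, the bytes at ascending addresses are 42 36 BB 71.
Read back as big-endian, the last byte is least significant, giving 0x4236BB71.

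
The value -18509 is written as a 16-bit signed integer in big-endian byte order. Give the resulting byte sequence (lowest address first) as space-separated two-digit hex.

B7 B3

Two's complement of -18509 in 16 bits: 18509 = 0x484D; invert → 0xB7B2; add 1 → 0xB7B3.
Split into bytes (most-significant first): B7 B3.
In big-endian order the high byte comes first in memory.
So the memory order matches the most-significant-first order: B7 B3.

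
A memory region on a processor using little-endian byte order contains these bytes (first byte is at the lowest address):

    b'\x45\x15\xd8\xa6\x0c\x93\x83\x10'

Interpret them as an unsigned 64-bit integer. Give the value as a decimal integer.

In little-endian order the low byte comes first in memory.
Reassemble most-significant byte first: 10 83 93 0C A6 D8 15 45 → 0x1083930CA6D81545.
0x1083930CA6D81545 = 1189956409104012613.

1189956409104012613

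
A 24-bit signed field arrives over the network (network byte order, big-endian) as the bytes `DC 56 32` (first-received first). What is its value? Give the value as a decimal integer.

In big-endian order the high byte comes first in memory.
The bytes are already most-significant first: 0xDC5632.
Top bit is set, so as a signed 24-bit value this is 0xDC5632 − 2^24 = -2337230.

-2337230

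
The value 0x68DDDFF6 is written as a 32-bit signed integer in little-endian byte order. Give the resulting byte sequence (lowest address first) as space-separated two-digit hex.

Split into bytes (most-significant first): 68 DD DF F6.
Little-endian: lowest address holds the least-significant byte.
So at ascending addresses the bytes are F6 DF DD 68.

F6 DF DD 68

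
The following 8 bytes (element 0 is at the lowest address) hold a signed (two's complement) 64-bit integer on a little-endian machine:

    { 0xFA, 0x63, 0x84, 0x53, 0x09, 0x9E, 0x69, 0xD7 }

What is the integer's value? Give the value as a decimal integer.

Little-endian: lowest address holds the least-significant byte.
Reassemble most-significant byte first: D7 69 9E 09 53 84 63 FA → 0xD7699E09538463FA.
Top bit is set, so as a signed 64-bit value this is 0xD7699E09538463FA − 2^64 = -2924632720107346950.

-2924632720107346950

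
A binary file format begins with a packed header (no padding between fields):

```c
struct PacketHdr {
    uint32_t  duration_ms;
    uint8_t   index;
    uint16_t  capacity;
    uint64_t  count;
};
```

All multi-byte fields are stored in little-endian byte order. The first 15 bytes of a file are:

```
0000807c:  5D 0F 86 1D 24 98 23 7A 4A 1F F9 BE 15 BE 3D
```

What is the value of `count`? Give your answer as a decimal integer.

4449017391856175738

`count` follows `duration_ms` (4 B), `index` (1 B), `capacity` (2 B), so it starts at offset 4 + 1 + 2 = 7 and occupies 8 bytes.
Bytes at offsets 7..14: 7A 4A 1F F9 BE 15 BE 3D.
Little-endian: lowest address holds the least-significant byte.
Reassemble most-significant byte first: 3D BE 15 BE F9 1F 4A 7A → 0x3DBE15BEF91F4A7A.
0x3DBE15BEF91F4A7A = 4449017391856175738.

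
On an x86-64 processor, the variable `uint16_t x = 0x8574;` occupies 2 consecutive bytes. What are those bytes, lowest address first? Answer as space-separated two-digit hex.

74 85

Split into bytes (most-significant first): 85 74.
Little-endian stores the least-significant byte at the lowest address.
So at ascending addresses the bytes are 74 85.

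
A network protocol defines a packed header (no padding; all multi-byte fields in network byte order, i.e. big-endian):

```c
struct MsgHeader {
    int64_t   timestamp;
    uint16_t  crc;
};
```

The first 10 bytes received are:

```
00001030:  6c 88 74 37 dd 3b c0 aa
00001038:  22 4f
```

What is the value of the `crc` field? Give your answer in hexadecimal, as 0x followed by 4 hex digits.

`crc` follows `timestamp` (8 bytes), so it starts at byte offset 8 and occupies 2 bytes.
Bytes at offsets 8..9: 22 4F.
In big-endian order the high byte comes first in memory.
The bytes are already most-significant first: 0x224F.

0x224F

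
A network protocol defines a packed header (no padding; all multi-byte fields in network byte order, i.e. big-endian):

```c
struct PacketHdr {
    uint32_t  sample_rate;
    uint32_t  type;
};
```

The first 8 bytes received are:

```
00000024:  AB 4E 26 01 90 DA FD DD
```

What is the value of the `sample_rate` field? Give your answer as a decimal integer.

`sample_rate` is the first field, at byte offset 0, occupying 4 bytes.
Bytes at offsets 0..3: AB 4E 26 01.
Big-endian stores the most-significant byte at the lowest address.
The bytes are already most-significant first: 0xAB4E2601.
0xAB4E2601 = 2874025473.

2874025473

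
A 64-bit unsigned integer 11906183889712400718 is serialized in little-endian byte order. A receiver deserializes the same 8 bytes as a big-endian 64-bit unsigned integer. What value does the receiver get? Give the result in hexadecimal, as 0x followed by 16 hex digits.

0x4E49C9802A433BA5

11906183889712400718 in 64-bit hexadecimal is 0xA53B432A80C9494E.
Stored little-endian, the bytes at ascending addresses are 4E 49 C9 80 2A 43 3B A5.
Read back as big-endian, the last byte is least significant, giving 0x4E49C9802A433BA5.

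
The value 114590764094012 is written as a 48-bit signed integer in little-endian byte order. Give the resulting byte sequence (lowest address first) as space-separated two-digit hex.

114590764094012 in hexadecimal, padded to 48 bits, is 0x68383DC9D23C.
Split into bytes (most-significant first): 68 38 3D C9 D2 3C.
Little-endian: lowest address holds the least-significant byte.
So at ascending addresses the bytes are 3C D2 C9 3D 38 68.

3C D2 C9 3D 38 68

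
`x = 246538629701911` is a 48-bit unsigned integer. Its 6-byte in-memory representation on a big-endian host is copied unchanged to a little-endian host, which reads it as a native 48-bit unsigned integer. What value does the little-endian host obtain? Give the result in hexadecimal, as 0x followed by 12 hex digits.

0x176172BF39E0

246538629701911 in 48-bit hexadecimal is 0xE039BF726117.
Stored big-endian, the bytes at ascending addresses are E0 39 BF 72 61 17.
Read back as little-endian, the first byte is least significant, giving 0x176172BF39E0.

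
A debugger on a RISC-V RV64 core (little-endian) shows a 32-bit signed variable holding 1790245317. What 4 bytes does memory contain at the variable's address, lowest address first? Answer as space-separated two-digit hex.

1790245317 in hexadecimal, padded to 32 bits, is 0x6AB4F9C5.
Split into bytes (most-significant first): 6A B4 F9 C5.
Little-endian stores the least-significant byte at the lowest address.
So at ascending addresses the bytes are C5 F9 B4 6A.

C5 F9 B4 6A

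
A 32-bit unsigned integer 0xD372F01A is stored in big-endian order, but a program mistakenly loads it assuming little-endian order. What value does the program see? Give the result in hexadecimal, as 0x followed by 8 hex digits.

Stored big-endian, the bytes at ascending addresses are D3 72 F0 1A.
Read back as little-endian, the first byte is least significant, giving 0x1AF072D3.

0x1AF072D3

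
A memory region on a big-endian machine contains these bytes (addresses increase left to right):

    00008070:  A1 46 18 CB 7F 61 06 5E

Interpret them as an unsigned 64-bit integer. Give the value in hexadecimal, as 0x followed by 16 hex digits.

0xA14618CB7F61065E

Big-endian stores the most-significant byte at the lowest address.
The bytes are already most-significant first: 0xA14618CB7F61065E.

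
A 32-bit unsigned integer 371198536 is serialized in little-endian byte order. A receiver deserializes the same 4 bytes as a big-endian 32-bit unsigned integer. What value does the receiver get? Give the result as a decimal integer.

371198536 in 32-bit hexadecimal is 0x16200A48.
Stored little-endian, the bytes at ascending addresses are 48 0A 20 16.
Read back as big-endian, the last byte is least significant, giving 0x480A2016.
0x480A2016 = 1208623126.

1208623126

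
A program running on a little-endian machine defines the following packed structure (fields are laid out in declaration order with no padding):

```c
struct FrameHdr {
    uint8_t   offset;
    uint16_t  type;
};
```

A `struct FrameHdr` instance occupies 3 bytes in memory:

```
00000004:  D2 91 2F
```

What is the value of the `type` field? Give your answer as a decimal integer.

`type` follows `offset` (1 byte), so it starts at byte offset 1 and occupies 2 bytes.
Bytes at offsets 1..2: 91 2F.
Little-endian stores the least-significant byte at the lowest address.
Reassemble most-significant byte first: 2F 91 → 0x2F91.
0x2F91 = 12177.

12177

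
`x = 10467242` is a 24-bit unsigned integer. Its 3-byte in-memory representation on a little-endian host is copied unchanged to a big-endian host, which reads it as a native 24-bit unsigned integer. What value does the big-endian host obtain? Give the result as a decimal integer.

10467242 in 24-bit hexadecimal is 0x9FB7AA.
Stored little-endian, the bytes at ascending addresses are AA B7 9F.
Read back as big-endian, the last byte is least significant, giving 0xAAB79F.
0xAAB79F = 11188127.

11188127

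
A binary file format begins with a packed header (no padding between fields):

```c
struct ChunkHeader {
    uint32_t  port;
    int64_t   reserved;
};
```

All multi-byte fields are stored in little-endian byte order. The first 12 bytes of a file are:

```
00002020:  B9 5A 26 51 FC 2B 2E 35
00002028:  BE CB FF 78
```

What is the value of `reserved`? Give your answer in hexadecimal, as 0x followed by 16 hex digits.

0x78FFCBBE352E2BFC

`reserved` follows `port` (4 bytes), so it starts at byte offset 4 and occupies 8 bytes.
Bytes at offsets 4..11: FC 2B 2E 35 BE CB FF 78.
In little-endian order the low byte comes first in memory.
Reassemble most-significant byte first: 78 FF CB BE 35 2E 2B FC → 0x78FFCBBE352E2BFC.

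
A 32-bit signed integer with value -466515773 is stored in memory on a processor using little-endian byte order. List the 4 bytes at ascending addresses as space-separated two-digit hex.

Two's complement of -466515773 in 32 bits: 466515773 = 0x1BCE773D; invert → 0xE43188C2; add 1 → 0xE43188C3.
Split into bytes (most-significant first): E4 31 88 C3.
Little-endian stores the least-significant byte at the lowest address.
So at ascending addresses the bytes are C3 88 31 E4.

C3 88 31 E4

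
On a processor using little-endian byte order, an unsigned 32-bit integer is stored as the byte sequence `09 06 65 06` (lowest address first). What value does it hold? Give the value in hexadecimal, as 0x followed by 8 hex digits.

In little-endian order the low byte comes first in memory.
Reassemble most-significant byte first: 06 65 06 09 → 0x06650609.

0x06650609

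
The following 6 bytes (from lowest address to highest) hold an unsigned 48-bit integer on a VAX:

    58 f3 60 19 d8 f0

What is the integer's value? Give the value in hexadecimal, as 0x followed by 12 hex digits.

Little-endian: lowest address holds the least-significant byte.
Reassemble most-significant byte first: F0 D8 19 60 F3 58 → 0xF0D81960F358.

0xF0D81960F358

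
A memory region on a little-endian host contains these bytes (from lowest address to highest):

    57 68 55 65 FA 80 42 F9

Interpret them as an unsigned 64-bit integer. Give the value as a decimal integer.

17961060076837234775

Little-endian stores the least-significant byte at the lowest address.
Reassemble most-significant byte first: F9 42 80 FA 65 55 68 57 → 0xF94280FA65556857.
0xF94280FA65556857 = 17961060076837234775.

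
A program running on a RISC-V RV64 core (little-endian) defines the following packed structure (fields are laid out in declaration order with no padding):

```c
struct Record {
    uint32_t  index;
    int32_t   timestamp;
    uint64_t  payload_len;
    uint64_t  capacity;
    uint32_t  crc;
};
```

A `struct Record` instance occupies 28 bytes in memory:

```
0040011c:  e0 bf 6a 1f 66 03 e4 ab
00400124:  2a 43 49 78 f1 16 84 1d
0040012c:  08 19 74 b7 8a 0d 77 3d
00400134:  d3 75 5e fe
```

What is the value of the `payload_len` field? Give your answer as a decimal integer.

`payload_len` follows `index` (4 B), `timestamp` (4 B), so it starts at offset 4 + 4 = 8 and occupies 8 bytes.
Bytes at offsets 8..15: 2A 43 49 78 F1 16 84 1D.
In little-endian order the low byte comes first in memory.
Reassemble most-significant byte first: 1D 84 16 F1 78 49 43 2A → 0x1D8416F17849432A.
0x1D8416F17849432A = 2126850150386713386.

2126850150386713386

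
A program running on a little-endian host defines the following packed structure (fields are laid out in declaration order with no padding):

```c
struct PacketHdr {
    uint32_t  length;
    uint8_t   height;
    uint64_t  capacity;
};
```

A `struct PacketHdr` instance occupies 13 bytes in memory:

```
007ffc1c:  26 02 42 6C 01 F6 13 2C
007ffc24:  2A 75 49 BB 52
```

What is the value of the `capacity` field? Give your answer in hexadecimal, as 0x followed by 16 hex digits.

0x52BB49752A2C13F6

`capacity` follows `length` (4 B), `height` (1 B), so it starts at offset 4 + 1 = 5 and occupies 8 bytes.
Bytes at offsets 5..12: F6 13 2C 2A 75 49 BB 52.
Little-endian stores the least-significant byte at the lowest address.
Reassemble most-significant byte first: 52 BB 49 75 2A 2C 13 F6 → 0x52BB49752A2C13F6.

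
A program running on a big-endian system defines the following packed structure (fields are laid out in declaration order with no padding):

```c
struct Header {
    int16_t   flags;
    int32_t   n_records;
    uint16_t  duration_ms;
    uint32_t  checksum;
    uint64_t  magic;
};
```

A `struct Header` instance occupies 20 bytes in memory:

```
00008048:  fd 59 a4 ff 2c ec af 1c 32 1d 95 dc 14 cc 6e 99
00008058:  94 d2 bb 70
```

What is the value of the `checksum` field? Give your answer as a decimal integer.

`checksum` follows `flags` (2 B), `n_records` (4 B), `duration_ms` (2 B), so it starts at offset 2 + 4 + 2 = 8 and occupies 4 bytes.
Bytes at offsets 8..11: 32 1D 95 DC.
Big-endian: lowest address holds the most-significant byte.
The bytes are already most-significant first: 0x321D95DC.
0x321D95DC = 840799708.

840799708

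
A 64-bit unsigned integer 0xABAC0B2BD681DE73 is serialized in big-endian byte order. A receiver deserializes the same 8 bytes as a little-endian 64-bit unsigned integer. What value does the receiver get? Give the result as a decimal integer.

Stored big-endian, the bytes at ascending addresses are AB AC 0B 2B D6 81 DE 73.
Read back as little-endian, the first byte is least significant, giving 0x73DE81D62B0BACAB.
0x73DE81D62B0BACAB = 8349253516036648107.

8349253516036648107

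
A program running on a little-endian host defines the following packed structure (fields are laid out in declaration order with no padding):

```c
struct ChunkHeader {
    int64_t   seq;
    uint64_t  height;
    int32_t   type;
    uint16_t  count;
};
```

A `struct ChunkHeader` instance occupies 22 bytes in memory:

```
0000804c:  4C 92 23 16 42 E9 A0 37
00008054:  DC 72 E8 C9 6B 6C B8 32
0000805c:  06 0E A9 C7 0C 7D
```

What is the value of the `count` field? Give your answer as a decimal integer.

32012

`count` follows `seq` (8 B), `height` (8 B), `type` (4 B), so it starts at offset 8 + 8 + 4 = 20 and occupies 2 bytes.
Bytes at offsets 20..21: 0C 7D.
Little-endian stores the least-significant byte at the lowest address.
Reassemble most-significant byte first: 7D 0C → 0x7D0C.
0x7D0C = 32012.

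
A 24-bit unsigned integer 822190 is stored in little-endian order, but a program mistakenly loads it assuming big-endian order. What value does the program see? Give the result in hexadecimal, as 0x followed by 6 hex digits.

0xAE8B0C

822190 in 24-bit hexadecimal is 0x0C8BAE.
Stored little-endian, the bytes at ascending addresses are AE 8B 0C.
Read back as big-endian, the last byte is least significant, giving 0xAE8B0C.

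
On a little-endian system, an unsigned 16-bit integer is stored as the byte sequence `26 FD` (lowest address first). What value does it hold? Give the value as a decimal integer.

Little-endian: lowest address holds the least-significant byte.
Reassemble most-significant byte first: FD 26 → 0xFD26.
0xFD26 = 64806.

64806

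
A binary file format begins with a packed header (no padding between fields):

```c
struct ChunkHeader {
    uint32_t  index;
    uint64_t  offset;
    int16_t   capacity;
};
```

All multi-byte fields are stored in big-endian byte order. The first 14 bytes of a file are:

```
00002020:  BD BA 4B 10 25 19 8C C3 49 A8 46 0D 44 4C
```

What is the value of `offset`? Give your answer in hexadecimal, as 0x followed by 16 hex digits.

0x25198CC349A8460D

`offset` follows `index` (4 bytes), so it starts at byte offset 4 and occupies 8 bytes.
Bytes at offsets 4..11: 25 19 8C C3 49 A8 46 0D.
In big-endian order the high byte comes first in memory.
The bytes are already most-significant first: 0x25198CC349A8460D.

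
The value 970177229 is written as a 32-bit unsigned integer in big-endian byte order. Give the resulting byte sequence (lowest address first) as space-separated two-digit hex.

970177229 in hexadecimal, padded to 32 bits, is 0x39D3BACD.
Split into bytes (most-significant first): 39 D3 BA CD.
Big-endian stores the most-significant byte at the lowest address.
So the memory order matches the most-significant-first order: 39 D3 BA CD.

39 D3 BA CD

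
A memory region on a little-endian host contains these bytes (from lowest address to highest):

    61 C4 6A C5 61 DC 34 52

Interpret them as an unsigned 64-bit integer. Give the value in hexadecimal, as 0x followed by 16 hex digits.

0x5234DC61C56AC461

In little-endian order the low byte comes first in memory.
Reassemble most-significant byte first: 52 34 DC 61 C5 6A C4 61 → 0x5234DC61C56AC461.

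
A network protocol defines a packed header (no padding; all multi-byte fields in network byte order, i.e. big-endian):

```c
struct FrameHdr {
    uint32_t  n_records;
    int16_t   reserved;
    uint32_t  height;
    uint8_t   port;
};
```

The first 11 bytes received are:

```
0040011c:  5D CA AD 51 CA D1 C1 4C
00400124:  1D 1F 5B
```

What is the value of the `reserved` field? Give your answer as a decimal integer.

`reserved` follows `n_records` (4 bytes), so it starts at byte offset 4 and occupies 2 bytes.
Bytes at offsets 4..5: CA D1.
Big-endian: lowest address holds the most-significant byte.
The bytes are already most-significant first: 0xCAD1.
Top bit is set, so as a signed 16-bit value this is 0xCAD1 − 2^16 = -13615.

-13615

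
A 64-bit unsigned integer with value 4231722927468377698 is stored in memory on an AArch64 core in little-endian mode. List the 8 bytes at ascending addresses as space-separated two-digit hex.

62 F6 A0 F7 94 19 BA 3A

4231722927468377698 in hexadecimal, padded to 64 bits, is 0x3ABA1994F7A0F662.
Split into bytes (most-significant first): 3A BA 19 94 F7 A0 F6 62.
Little-endian: lowest address holds the least-significant byte.
So at ascending addresses the bytes are 62 F6 A0 F7 94 19 BA 3A.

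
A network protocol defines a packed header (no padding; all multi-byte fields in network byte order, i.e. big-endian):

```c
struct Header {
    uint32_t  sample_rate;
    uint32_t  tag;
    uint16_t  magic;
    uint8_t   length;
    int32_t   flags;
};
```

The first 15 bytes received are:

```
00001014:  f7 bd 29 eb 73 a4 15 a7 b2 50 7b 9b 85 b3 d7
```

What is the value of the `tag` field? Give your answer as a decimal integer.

1940133287

`tag` follows `sample_rate` (4 bytes), so it starts at byte offset 4 and occupies 4 bytes.
Bytes at offsets 4..7: 73 A4 15 A7.
In big-endian order the high byte comes first in memory.
The bytes are already most-significant first: 0x73A415A7.
0x73A415A7 = 1940133287.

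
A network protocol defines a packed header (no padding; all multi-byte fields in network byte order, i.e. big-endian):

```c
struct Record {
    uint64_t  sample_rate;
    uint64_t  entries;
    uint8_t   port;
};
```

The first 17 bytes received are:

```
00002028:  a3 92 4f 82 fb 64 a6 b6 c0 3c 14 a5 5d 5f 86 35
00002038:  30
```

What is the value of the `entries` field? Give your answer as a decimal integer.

`entries` follows `sample_rate` (8 bytes), so it starts at byte offset 8 and occupies 8 bytes.
Bytes at offsets 8..15: C0 3C 14 A5 5D 5F 86 35.
Big-endian: lowest address holds the most-significant byte.
The bytes are already most-significant first: 0xC03C14A55D5F8635.
0xC03C14A55D5F8635 = 13851969254353503797.

13851969254353503797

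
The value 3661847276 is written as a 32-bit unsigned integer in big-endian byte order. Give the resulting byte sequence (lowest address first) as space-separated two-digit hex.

DA 43 5A EC

3661847276 in hexadecimal, padded to 32 bits, is 0xDA435AEC.
Split into bytes (most-significant first): DA 43 5A EC.
Big-endian: lowest address holds the most-significant byte.
So the memory order matches the most-significant-first order: DA 43 5A EC.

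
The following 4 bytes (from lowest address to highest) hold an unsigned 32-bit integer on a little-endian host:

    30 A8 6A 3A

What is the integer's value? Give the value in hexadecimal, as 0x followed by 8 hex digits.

0x3A6AA830

Little-endian: lowest address holds the least-significant byte.
Reassemble most-significant byte first: 3A 6A A8 30 → 0x3A6AA830.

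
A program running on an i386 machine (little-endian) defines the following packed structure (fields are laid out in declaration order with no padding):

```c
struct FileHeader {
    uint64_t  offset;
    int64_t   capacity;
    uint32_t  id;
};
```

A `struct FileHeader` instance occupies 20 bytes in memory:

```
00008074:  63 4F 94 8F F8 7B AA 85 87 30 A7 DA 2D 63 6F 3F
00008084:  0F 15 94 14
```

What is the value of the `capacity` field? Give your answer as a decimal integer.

`capacity` follows `offset` (8 bytes), so it starts at byte offset 8 and occupies 8 bytes.
Bytes at offsets 8..15: 87 30 A7 DA 2D 63 6F 3F.
Little-endian: lowest address holds the least-significant byte.
Reassemble most-significant byte first: 3F 6F 63 2D DA A7 30 87 → 0x3F6F632DDAA73087.
0x3F6F632DDAA73087 = 4570981195397410951.

4570981195397410951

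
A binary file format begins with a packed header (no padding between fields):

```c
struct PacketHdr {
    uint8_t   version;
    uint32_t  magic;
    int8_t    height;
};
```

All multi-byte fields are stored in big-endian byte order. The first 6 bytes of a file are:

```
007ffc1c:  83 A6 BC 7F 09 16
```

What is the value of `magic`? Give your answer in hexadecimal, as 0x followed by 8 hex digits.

0xA6BC7F09

`magic` follows `version` (1 byte), so it starts at byte offset 1 and occupies 4 bytes.
Bytes at offsets 1..4: A6 BC 7F 09.
Big-endian: lowest address holds the most-significant byte.
The bytes are already most-significant first: 0xA6BC7F09.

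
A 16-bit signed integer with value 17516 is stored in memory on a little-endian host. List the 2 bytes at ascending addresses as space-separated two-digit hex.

17516 in hexadecimal, padded to 16 bits, is 0x446C.
Split into bytes (most-significant first): 44 6C.
Little-endian: lowest address holds the least-significant byte.
So at ascending addresses the bytes are 6C 44.

6C 44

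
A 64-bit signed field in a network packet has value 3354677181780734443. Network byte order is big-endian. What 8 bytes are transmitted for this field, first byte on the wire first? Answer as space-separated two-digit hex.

3354677181780734443 in hexadecimal, padded to 64 bits, is 0x2E8E351F7C2631EB.
Split into bytes (most-significant first): 2E 8E 35 1F 7C 26 31 EB.
Big-endian: lowest address holds the most-significant byte.
So the memory order matches the most-significant-first order: 2E 8E 35 1F 7C 26 31 EB.

2E 8E 35 1F 7C 26 31 EB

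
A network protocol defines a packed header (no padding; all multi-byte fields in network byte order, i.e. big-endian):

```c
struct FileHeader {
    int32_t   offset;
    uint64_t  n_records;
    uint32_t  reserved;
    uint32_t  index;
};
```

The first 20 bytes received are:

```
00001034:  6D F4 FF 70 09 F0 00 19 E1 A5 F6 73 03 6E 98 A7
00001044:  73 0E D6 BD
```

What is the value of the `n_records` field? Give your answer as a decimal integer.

716072451911841395

`n_records` follows `offset` (4 bytes), so it starts at byte offset 4 and occupies 8 bytes.
Bytes at offsets 4..11: 09 F0 00 19 E1 A5 F6 73.
Big-endian: lowest address holds the most-significant byte.
The bytes are already most-significant first: 0x09F00019E1A5F673.
0x09F00019E1A5F673 = 716072451911841395.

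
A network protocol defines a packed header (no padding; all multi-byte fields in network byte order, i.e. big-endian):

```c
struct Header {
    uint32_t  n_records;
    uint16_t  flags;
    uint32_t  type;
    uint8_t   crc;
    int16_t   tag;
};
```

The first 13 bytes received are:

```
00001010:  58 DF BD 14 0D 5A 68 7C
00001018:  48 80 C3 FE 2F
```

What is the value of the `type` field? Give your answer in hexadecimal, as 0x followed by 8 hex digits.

0x687C4880

`type` follows `n_records` (4 B), `flags` (2 B), so it starts at offset 4 + 2 = 6 and occupies 4 bytes.
Bytes at offsets 6..9: 68 7C 48 80.
Big-endian stores the most-significant byte at the lowest address.
The bytes are already most-significant first: 0x687C4880.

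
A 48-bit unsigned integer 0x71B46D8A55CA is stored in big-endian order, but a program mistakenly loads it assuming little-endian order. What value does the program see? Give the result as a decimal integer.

Stored big-endian, the bytes at ascending addresses are 71 B4 6D 8A 55 CA.
Read back as little-endian, the first byte is least significant, giving 0xCA558A6DB471.
0xCA558A6DB471 = 222468743476337.

222468743476337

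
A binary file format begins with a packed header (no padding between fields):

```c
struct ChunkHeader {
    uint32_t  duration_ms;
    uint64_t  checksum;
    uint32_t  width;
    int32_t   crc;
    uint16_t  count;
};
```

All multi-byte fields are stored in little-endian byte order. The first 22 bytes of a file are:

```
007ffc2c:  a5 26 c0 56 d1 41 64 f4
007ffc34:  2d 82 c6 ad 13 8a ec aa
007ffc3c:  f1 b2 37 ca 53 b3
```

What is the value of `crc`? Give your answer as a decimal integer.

`crc` follows `duration_ms` (4 B), `checksum` (8 B), `width` (4 B), so it starts at offset 4 + 8 + 4 = 16 and occupies 4 bytes.
Bytes at offsets 16..19: F1 B2 37 CA.
Little-endian: lowest address holds the least-significant byte.
Reassemble most-significant byte first: CA 37 B2 F1 → 0xCA37B2F1.
Top bit is set, so as a signed 32-bit value this is 0xCA37B2F1 − 2^32 = -902319375.

-902319375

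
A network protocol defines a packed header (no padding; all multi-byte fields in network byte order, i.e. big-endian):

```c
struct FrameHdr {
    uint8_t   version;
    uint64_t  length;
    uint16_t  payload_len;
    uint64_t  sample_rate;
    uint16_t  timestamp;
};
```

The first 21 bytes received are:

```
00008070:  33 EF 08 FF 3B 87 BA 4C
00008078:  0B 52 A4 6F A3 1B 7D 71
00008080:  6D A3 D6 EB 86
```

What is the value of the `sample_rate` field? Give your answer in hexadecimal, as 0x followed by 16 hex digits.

0x6FA31B7D716DA3D6

`sample_rate` follows `version` (1 B), `length` (8 B), `payload_len` (2 B), so it starts at offset 1 + 8 + 2 = 11 and occupies 8 bytes.
Bytes at offsets 11..18: 6F A3 1B 7D 71 6D A3 D6.
In big-endian order the high byte comes first in memory.
The bytes are already most-significant first: 0x6FA31B7D716DA3D6.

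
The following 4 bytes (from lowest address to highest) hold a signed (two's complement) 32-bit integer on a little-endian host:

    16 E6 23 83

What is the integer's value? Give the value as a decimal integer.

In little-endian order the low byte comes first in memory.
Reassemble most-significant byte first: 83 23 E6 16 → 0x8323E616.
Top bit is set, so as a signed 32-bit value this is 0x8323E616 − 2^32 = -2094799338.

-2094799338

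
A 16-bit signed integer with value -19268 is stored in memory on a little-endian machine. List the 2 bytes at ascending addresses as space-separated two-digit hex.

BC B4

Two's complement of -19268 in 16 bits: 19268 = 0x4B44; invert → 0xB4BB; add 1 → 0xB4BC.
Split into bytes (most-significant first): B4 BC.
Little-endian stores the least-significant byte at the lowest address.
So at ascending addresses the bytes are BC B4.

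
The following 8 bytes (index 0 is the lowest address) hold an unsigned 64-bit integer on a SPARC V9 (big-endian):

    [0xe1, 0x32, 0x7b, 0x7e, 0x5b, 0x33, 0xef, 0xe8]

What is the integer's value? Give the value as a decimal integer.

16227168189995544552

Big-endian: lowest address holds the most-significant byte.
The bytes are already most-significant first: 0xE1327B7E5B33EFE8.
0xE1327B7E5B33EFE8 = 16227168189995544552.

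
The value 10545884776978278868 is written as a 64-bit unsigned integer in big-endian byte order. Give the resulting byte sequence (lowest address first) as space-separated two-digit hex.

92 5A 82 54 85 FD 69 D4

10545884776978278868 in hexadecimal, padded to 64 bits, is 0x925A825485FD69D4.
Split into bytes (most-significant first): 92 5A 82 54 85 FD 69 D4.
In big-endian order the high byte comes first in memory.
So the memory order matches the most-significant-first order: 92 5A 82 54 85 FD 69 D4.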